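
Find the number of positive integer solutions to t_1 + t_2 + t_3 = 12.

Substitute t'_i = t_i - 1 (so t'_i >= 0). Then sum t'_i = 12 - 3 = 9.
Stars and bars: C(9+3-1, 3-1) = C(11,2).

Final answer: C(11,2) = 55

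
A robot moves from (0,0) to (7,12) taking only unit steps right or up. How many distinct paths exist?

Each path has 7 right steps and 12 up steps in some order (19 steps total).
Choose which 12 of the 19 steps are up: C(19,12).

Final answer: C(19,12) = 50388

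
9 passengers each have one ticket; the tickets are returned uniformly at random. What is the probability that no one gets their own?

Use the recurrence D(n) = (n-1)(D(n-1) + D(n-2)) with D(0)=1, D(1)=0.
Building up: D(2)=1, D(3)=2, D(4)=9, D(5)=44, D(6)=265, D(7)=1854, D(8)=14833, D(9)=133496.
Total arrangements: 9! = 362880.
Probability = D(9)/9! = 16687/45360.

Final answer: D(9)/9! = 133496/362880 = 0.367879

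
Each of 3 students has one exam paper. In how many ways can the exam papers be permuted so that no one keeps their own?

Use the recurrence D(n) = (n-1)(D(n-1) + D(n-2)) with D(0)=1, D(1)=0.
D(2) = 1 x (0 + 1) = 1
D(3) = 2 x (D(2) + D(1)) = 2 x (1 + 0)

Final answer: D(3) = 2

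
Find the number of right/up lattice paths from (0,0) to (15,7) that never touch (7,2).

Total paths to (15,7): C(22,7) = 170544.
Paths through (7,2): C(9,2) x C(13,5) = 46332.
Avoiding (7,2): 170544 - 46332.

Final answer: 124212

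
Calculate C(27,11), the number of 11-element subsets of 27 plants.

C(27,11) = 27!/(11! x 16!).

Final answer: \binom{27}{11} = 13037895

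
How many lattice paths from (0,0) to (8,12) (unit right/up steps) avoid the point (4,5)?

Total paths to (8,12): C(20,12) = 125970.
Paths through (4,5): C(9,5) x C(11,7) = 41580.
Avoiding (4,5): 125970 - 41580.

Final answer: 84390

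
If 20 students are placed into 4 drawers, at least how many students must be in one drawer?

By the pigeonhole principle: ceiling(20/4).

Final answer: 5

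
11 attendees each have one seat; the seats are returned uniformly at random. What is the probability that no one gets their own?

Use the recurrence D(n) = (n-1)(D(n-1) + D(n-2)) with D(0)=1, D(1)=0.
Building up: D(2)=1, D(3)=2, D(4)=9, D(5)=44, D(6)=265, D(7)=1854, D(8)=14833, D(9)=133496, D(10)=1334961, D(11)=14684570.
Total arrangements: 11! = 39916800.
Probability = D(11)/11! = 1468457/3991680.

Final answer: D(11)/11! = 14684570/39916800 = 0.367879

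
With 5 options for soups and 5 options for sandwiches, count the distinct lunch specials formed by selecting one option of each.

By the multiplication principle: 5 x 5.

Final answer: 25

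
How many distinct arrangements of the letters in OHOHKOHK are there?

Letters (H:3, K:2, O:3). Total letters: 8.
Permutations = 8!/(3! x 3! x 2!).

Final answer: 560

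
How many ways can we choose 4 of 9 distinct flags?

C(9,4) = 9!/(4! x (9-4)!).

Final answer: C(9,4) = 126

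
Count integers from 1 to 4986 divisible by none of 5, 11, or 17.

|div by 5|=997, |div by 11|=453, |div by 17|=293.
|div by 5&11|=90, |div by 5&17|=58, |div by 11&17|=26, |div by all|=5.
By inclusion-exclusion, divisible by at least one: 997+453+293-90-58-26+5 = 1574.
Not divisible by any: 4986 - 1574.

Final answer: 3412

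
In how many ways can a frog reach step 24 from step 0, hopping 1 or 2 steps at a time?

Condition on the final move: it is a 1-step (f(n-1) ways to get there) or a 2-step (f(n-2) ways), so f(n) = f(n-1) + f(n-2), with f(1)=1, f(2)=2.
Iterating the recurrence: f(1)=1, f(2)=2, f(3)=3, f(4)=5, f(5)=8, f(6)=13, f(7)=21, f(8)=34, f(9)=55, f(10)=89, f(11)=144, f(12)=233, f(13)=377, f(14)=610, f(15)=987, f(16)=1597, f(17)=2584, f(18)=4181, f(19)=6765, f(20)=10946, f(21)=17711, f(22)=28657, f(23)=46368, f(24)=75025.

Final answer: 75025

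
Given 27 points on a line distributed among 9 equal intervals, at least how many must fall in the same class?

By pigeonhole with 27 objects and 9 categories: ceiling(27/9).

Final answer: 3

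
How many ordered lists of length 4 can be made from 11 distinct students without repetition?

P(11,4) = 11!/(11-4)! = 11!/7!.

Final answer: P(11,4) = 7920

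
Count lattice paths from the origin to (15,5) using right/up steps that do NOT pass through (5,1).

Total paths to (15,5): C(20,5) = 15504.
Paths through (5,1): C(6,1) x C(14,4) = 6006.
Avoiding (5,1): 15504 - 6006.

Final answer: 9498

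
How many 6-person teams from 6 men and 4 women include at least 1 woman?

Sum over valid woman counts:
C(4,1)C(6,5) = 24
C(4,2)C(6,4) = 90
C(4,3)C(6,3) = 80
C(4,4)C(6,2) = 15
Total: 24 + 90 + 80 + 15.

Final answer: 209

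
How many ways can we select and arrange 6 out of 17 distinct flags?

P(17,6) = 17!/(17-6)! = 17!/11!.

Final answer: P(17,6) = 8910720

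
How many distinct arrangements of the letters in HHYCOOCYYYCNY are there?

Letters (C:3, H:2, N:1, O:2, Y:5). Total letters: 13.
Permutations = 13!/(5! x 3! x 2! x 2!).

Final answer: 2162160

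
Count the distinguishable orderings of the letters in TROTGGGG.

Letters (G:4, O:1, R:1, T:2). Total letters: 8.
Permutations = 8!/(4! x 2!).

Final answer: 840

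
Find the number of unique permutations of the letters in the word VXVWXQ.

Letters (Q:1, V:2, W:1, X:2). Total letters: 6.
Permutations = 6!/(2! x 2!).

Final answer: 180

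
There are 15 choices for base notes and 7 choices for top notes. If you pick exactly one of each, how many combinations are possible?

By the multiplication principle: 15 x 7.

Final answer: 105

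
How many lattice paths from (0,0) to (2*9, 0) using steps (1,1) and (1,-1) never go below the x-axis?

Total monotonic paths to (9,9): C(18,9) = 48620.
Reflecting each bad path at its first crossing gives a bijection with paths to (8,10): C(18,10) = 43758.
Valid Dyck paths: 48620 - 43758.
(Check: C(18,9) - C(18,10) = C(18,9)/10, the Catalan number C_{9}.)

Final answer: C_{9} = 4862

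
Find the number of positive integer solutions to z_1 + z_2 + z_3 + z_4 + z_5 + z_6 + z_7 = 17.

Substitute z'_i = z_i - 1 (so z'_i >= 0). Then sum z'_i = 17 - 7 = 10.
Stars and bars: C(10+7-1, 7-1) = C(16,6).

Final answer: C(16,6) = 8008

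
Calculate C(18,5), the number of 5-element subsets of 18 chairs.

C(18,5) = 18!/(5! x (18-5)!).

Final answer: C(18,5) = 8568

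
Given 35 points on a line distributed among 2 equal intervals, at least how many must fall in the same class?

By pigeonhole with 35 objects and 2 categories: ceiling(35/2).

Final answer: 18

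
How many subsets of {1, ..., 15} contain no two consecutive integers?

Let a(n) count such subsets of {1, ..., n}. Either n is excluded (a(n-1) ways) or n is included, forcing n-1 out (a(n-2) ways), so a(n) = a(n-1) + a(n-2) with a(1)=2, a(2)=3.
Computing successive values: a(1)=2, a(2)=3, a(3)=5, a(4)=8, a(5)=13, a(6)=21, a(7)=34, a(8)=55, a(9)=89, a(10)=144, a(11)=233, a(12)=377, a(13)=610, a(14)=987, a(15)=1597.

Final answer: 1597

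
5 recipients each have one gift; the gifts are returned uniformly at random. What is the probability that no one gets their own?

Derangements satisfy D(n) = (n-1)(D(n-1) + D(n-2)), starting from D(0)=1, D(1)=0.
Building up: D(2)=1, D(3)=2, D(4)=9, D(5)=44.
Total arrangements: 5! = 120.
Probability = D(5)/5! = 11/30.

Final answer: D(5)/5! = 44/120 = 0.366667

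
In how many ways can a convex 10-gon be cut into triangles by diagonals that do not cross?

The structures are counted by the Catalan number C_n. Here n = 10 - 2 = 8.
Using C_0 = 1 and C_(k+1) = C_k x 2(2k+1)/(k+2), build up term by term: C_1=1, C_2=2, C_3=5, C_4=14, C_5=42, C_6=132, C_7=429, C_8=1430.

Final answer: C_{8} = 1430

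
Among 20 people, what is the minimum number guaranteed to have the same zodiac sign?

There are 12 possible values for zodiac sign. With 20 people and 12 categories, by pigeonhole: ceiling(20/12).

Final answer: 2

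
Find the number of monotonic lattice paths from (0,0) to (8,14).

Each path has 8 right steps and 14 up steps in some order (22 steps total).
Choose which 14 of the 22 steps are up: C(22,14).

Final answer: C(22,14) = 319770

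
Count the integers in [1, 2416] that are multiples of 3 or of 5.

Multiples of 3: 805. Multiples of 5: 483. Of both (lcm=15): 161.
By inclusion-exclusion: 805 + 483 - 161.

Final answer: 1127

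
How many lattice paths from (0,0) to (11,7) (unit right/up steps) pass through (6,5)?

Paths (0,0)->(6,5): C(11,5) = 462.
Paths (6,5)->(11,7): C(7,2) = 21.
By multiplication principle: 462 x 21.

Final answer: 9702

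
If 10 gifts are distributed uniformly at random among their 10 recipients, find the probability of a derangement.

D(n) = (n-1)(D(n-1) + D(n-2)), D(0)=1, D(1)=0.
Building up: D(2)=1, D(3)=2, D(4)=9, D(5)=44, D(6)=265, D(7)=1854, D(8)=14833, D(9)=133496, D(10)=1334961.
Total arrangements: 10! = 3628800.
Probability = D(10)/10! = 16481/44800.

Final answer: D(10)/10! = 1334961/3628800 = 0.367879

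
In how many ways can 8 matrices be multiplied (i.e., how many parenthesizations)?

The structures are counted by the Catalan number C_n. Here n = 8 - 1 = 7.
Using C_0 = 1 and C_(k+1) = C_k x 2(2k+1)/(k+2), build up term by term: C_1=1, C_2=2, C_3=5, C_4=14, C_5=42, C_6=132, C_7=429.

Final answer: C_{7} = 429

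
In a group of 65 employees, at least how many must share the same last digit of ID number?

There are 10 possible values for last digit of ID number. With 65 employees and 10 categories, by pigeonhole: ceiling(65/10).

Final answer: 7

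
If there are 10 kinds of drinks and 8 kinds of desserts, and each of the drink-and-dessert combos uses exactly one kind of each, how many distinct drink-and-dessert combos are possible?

By the multiplication principle: 10 x 8.

Final answer: 80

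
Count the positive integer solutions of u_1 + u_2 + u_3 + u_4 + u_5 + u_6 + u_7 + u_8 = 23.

Substitute u'_i = u_i - 1 (so u'_i >= 0). Then sum u'_i = 23 - 8 = 15.
Stars and bars: C(15+8-1, 8-1) = C(22,7).

Final answer: C(22,7) = 170544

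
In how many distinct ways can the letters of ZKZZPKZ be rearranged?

Letters (K:2, P:1, Z:4). Total letters: 7.
Permutations = 7!/(4! x 2!).

Final answer: 105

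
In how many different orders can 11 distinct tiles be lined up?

The number of ways to arrange 11 distinct objects is 11!.

Final answer: 11! = 39916800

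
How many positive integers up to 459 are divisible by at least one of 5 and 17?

Multiples of 5: 91. Multiples of 17: 27. Of both (lcm=85): 5.
By inclusion-exclusion: 91 + 27 - 5.

Final answer: 113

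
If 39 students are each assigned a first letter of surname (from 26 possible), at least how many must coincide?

There are 26 possible values for first letter of surname. With 39 students and 26 categories, by pigeonhole: ceiling(39/26).

Final answer: 2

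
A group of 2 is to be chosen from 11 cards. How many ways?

C(11,2) = 11!/(2! x (11-2)!).

Final answer: C(11,2) = 55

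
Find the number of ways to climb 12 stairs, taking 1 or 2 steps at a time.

Condition on the final move: it is a 1-step (f(n-1) ways to get there) or a 2-step (f(n-2) ways), so f(n) = f(n-1) + f(n-2), with f(1)=1, f(2)=2.
Computing successive values: f(1)=1, f(2)=2, f(3)=3, f(4)=5, f(5)=8, f(6)=13, f(7)=21, f(8)=34, f(9)=55, f(10)=89, f(11)=144, f(12)=233.

Final answer: 233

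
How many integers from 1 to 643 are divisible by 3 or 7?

Multiples of 3: 214. Multiples of 7: 91. Of both (lcm=21): 30.
By inclusion-exclusion: 214 + 91 - 30.

Final answer: 275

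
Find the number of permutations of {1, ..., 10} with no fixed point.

D(n) = (n-1)(D(n-1) + D(n-2)), D(0)=1, D(1)=0.
D(2) = 1 x (0 + 1) = 1
D(3) = 2 x (1 + 0) = 2
D(4) = 3 x (2 + 1) = 9
D(5) = 4 x (9 + 2) = 44
D(6) = 5 x (44 + 9) = 265
D(7) = 6 x (265 + 44) = 1854
D(8) = 7 x (1854 + 265) = 14833
D(9) = 8 x (14833 + 1854) = 133496
D(10) = 9 x (D(9) + D(8)) = 9 x (133496 + 14833)

Final answer: D(10) = 1334961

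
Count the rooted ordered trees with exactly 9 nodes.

The structures are counted by the Catalan number C_n. Here n = 9 - 1 = 8.
C_n = C(2n,n)/(n+1), so C_{8} = C(16,8)/9 = 12870/9.

Final answer: C_{8} = 1430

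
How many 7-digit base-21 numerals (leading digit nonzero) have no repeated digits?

First digit: 20 (nonzero). Second: 20 (not first). Third: 19, etc.
Total: 20 x 20 x 19 x 18 x 17 x 16 x 15.

Final answer: 558144000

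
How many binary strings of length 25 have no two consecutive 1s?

Let a(n) count valid strings. If the last bit is 0 the prefix is any valid string of length n-1; if it is 1 the string must end in 01 with a valid prefix of length n-2. So a(n) = a(n-1) + a(n-2), a(1)=2, a(2)=3.
Computing successive values: a(1)=2, a(2)=3, a(3)=5, a(4)=8, a(5)=13, a(6)=21, a(7)=34, a(8)=55, a(9)=89, a(10)=144, a(11)=233, a(12)=377, a(13)=610, a(14)=987, a(15)=1597, a(16)=2584, a(17)=4181, a(18)=6765, a(19)=10946, a(20)=17711, a(21)=28657, a(22)=46368, a(23)=75025, a(24)=121393, a(25)=196418.

Final answer: 196418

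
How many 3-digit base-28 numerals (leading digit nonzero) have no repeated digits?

First digit: 27 (nonzero). Second: 27 (not first). Third: 26, etc.
Total: 27 x 27 x 26.

Final answer: 18954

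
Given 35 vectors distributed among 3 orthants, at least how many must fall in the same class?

By pigeonhole with 35 objects and 3 categories: ceiling(35/3).

Final answer: 12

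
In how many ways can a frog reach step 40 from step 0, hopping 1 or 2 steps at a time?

Let f(n) be the number of climbs. Removing the last move (1 or 2 steps) gives f(n) = f(n-1) + f(n-2); base cases f(1)=1, f(2)=2.
Building up term by term: f(1)=1, f(2)=2, f(3)=3, f(4)=5, f(5)=8, f(6)=13, f(7)=21, f(8)=34, f(9)=55, f(10)=89, f(11)=144, f(12)=233, f(13)=377, f(14)=610, f(15)=987, f(16)=1597, f(17)=2584, f(18)=4181, f(19)=6765, f(20)=10946, f(21)=17711, f(22)=28657, f(23)=46368, f(24)=75025, f(25)=121393, f(26)=196418, f(27)=317811, f(28)=514229, f(29)=832040, f(30)=1346269, f(31)=2178309, f(32)=3524578, f(33)=5702887, f(34)=9227465, f(35)=14930352, f(36)=24157817, f(37)=39088169, f(38)=63245986, f(39)=102334155, f(40)=165580141.

Final answer: 165580141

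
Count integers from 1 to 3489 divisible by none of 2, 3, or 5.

|div by 2|=1744, |div by 3|=1163, |div by 5|=697.
|div by 2&3|=581, |div by 2&5|=348, |div by 3&5|=232, |div by all|=116.
By inclusion-exclusion, divisible by at least one: 1744+1163+697-581-348-232+116 = 2559.
Not divisible by any: 3489 - 2559.

Final answer: 930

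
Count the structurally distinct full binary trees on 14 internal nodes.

The structures are counted by the Catalan number C_n. Here n = 14.
C_n = C(2n,n)/(n+1), so C_{14} = C(28,14)/15 = 40116600/15.

Final answer: C_{14} = 2674440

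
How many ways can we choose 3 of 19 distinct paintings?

C(19,3) = 19!/(3! x (19-3)!).

Final answer: C(19,3) = 969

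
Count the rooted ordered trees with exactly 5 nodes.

This is a standard Catalan-number count: the answer is C_n. Here n = 5 - 1 = 4.
C_n = (2n)!/(n!(n+1)!), so C_{4} = 8!/(4! x 5!) = C(8,4)/5 = 70/5.

Final answer: C_{4} = 14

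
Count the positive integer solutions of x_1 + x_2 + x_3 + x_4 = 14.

Substitute x'_i = x_i - 1 (so x'_i >= 0). Then sum x'_i = 14 - 4 = 10.
Stars and bars: C(10+4-1, 4-1) = C(13,3).

Final answer: C(13,3) = 286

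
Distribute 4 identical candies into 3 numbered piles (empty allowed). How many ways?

Stars and bars: C(n+k-1, k-1) = C(6,2).

Final answer: C(6,2) = 15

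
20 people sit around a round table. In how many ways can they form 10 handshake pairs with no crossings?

This is counted by the nth Catalan number C_n. Here n = 20/2 = 10.
C_n = C(2n,n) - C(2n,n+1), so C_{10} = C(20,10) - C(20,11) = 184756 - 167960.

Final answer: C_{10} = 16796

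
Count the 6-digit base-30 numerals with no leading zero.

These are the integers in [30^5, 30^6), so the count is 30^6 - 30^5 = 29 x 30^5.

Final answer: 704700000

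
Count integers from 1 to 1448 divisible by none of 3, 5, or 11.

|div by 3|=482, |div by 5|=289, |div by 11|=131.
|div by 3&5|=96, |div by 3&11|=43, |div by 5&11|=26, |div by all|=8.
By inclusion-exclusion, divisible by at least one: 482+289+131-96-43-26+8 = 745.
Not divisible by any: 1448 - 745.

Final answer: 703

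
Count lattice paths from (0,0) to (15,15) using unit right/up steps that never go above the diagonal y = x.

Total monotonic paths to (15,15): C(30,15) = 155117520.
Reflecting each bad path at its first crossing gives a bijection with paths to (14,16): C(30,16) = 145422675.
Valid Dyck paths: 155117520 - 145422675.
(This is the Catalan number C_{15}.)

Final answer: C_{15} = 9694845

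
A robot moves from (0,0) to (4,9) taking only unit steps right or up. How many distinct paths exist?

Each path has 4 right steps and 9 up steps in some order (13 steps total).
Choose which 9 of the 13 steps are up: C(13,9).

Final answer: C(13,9) = 715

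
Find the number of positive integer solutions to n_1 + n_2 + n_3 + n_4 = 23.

Substitute n'_i = n_i - 1 (so n'_i >= 0). Then sum n'_i = 23 - 4 = 19.
Stars and bars: C(19+4-1, 4-1) = C(22,3).

Final answer: C(22,3) = 1540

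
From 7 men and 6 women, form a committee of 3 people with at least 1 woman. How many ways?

Sum over valid woman counts:
C(6,1)C(7,2) = 126
C(6,2)C(7,1) = 105
C(6,3)C(7,0) = 20
Total: 126 + 105 + 20.

Final answer: 251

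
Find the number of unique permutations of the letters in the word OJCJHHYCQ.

Letters (C:2, H:2, J:2, O:1, Q:1, Y:1). Total letters: 9.
Permutations = 9!/(2! x 2! x 2!).

Final answer: 45360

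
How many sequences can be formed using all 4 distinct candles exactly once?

The number of ways to arrange 4 distinct objects is 4!.

Final answer: 4! = 24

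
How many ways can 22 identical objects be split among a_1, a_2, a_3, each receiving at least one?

Substitute a'_i = a_i - 1 (so a'_i >= 0). Then sum a'_i = 22 - 3 = 19.
Stars and bars: C(19+3-1, 3-1) = C(21,2).

Final answer: C(21,2) = 210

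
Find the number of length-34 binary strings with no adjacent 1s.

Let a(n) count valid strings. If the last bit is 0 the prefix is any valid string of length n-1; if it is 1 the string must end in 01 with a valid prefix of length n-2. So a(n) = a(n-1) + a(n-2), a(1)=2, a(2)=3.
Iterating the recurrence: a(1)=2, a(2)=3, a(3)=5, a(4)=8, a(5)=13, a(6)=21, a(7)=34, a(8)=55, a(9)=89, a(10)=144, a(11)=233, a(12)=377, a(13)=610, a(14)=987, a(15)=1597, a(16)=2584, a(17)=4181, a(18)=6765, a(19)=10946, a(20)=17711, a(21)=28657, a(22)=46368, a(23)=75025, a(24)=121393, a(25)=196418, a(26)=317811, a(27)=514229, a(28)=832040, a(29)=1346269, a(30)=2178309, a(31)=3524578, a(32)=5702887, a(33)=9227465, a(34)=14930352.

Final answer: 14930352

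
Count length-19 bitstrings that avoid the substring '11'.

Classify by the final bit: ...0 gives a(n-1) strings, ...01 gives a(n-2) strings. Thus a(n) = a(n-1) + a(n-2) with a(1)=2, a(2)=3.
Computing successive values: a(1)=2, a(2)=3, a(3)=5, a(4)=8, a(5)=13, a(6)=21, a(7)=34, a(8)=55, a(9)=89, a(10)=144, a(11)=233, a(12)=377, a(13)=610, a(14)=987, a(15)=1597, a(16)=2584, a(17)=4181, a(18)=6765, a(19)=10946.

Final answer: 10946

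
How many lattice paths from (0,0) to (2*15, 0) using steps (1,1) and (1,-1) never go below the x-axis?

Total monotonic paths to (15,15): C(30,15) = 155117520.
By the reflection principle, paths that go above the diagonal number C(30,16) = 145422675.
Valid Dyck paths: 155117520 - 145422675.
(These counts are the Catalan numbers.)

Final answer: C_{15} = 9694845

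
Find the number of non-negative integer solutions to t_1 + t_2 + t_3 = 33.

Stars and bars with 33 stars and 2 bars:
C(33+3-1, 3-1) = C(35,2).

Final answer: C(35,2) = 595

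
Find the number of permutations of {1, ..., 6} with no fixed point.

Use the recurrence D(n) = (n-1)(D(n-1) + D(n-2)) with D(0)=1, D(1)=0.
D(2) = 1 x (0 + 1) = 1
D(3) = 2 x (1 + 0) = 2
D(4) = 3 x (2 + 1) = 9
D(5) = 4 x (9 + 2) = 44
D(6) = 5 x (D(5) + D(4)) = 5 x (44 + 9)

Final answer: D(6) = 265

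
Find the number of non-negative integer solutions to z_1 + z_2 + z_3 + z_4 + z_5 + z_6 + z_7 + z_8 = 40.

Stars and bars with 40 stars and 7 bars:
C(40+8-1, 8-1) = C(47,7).

Final answer: C(47,7) = 62891499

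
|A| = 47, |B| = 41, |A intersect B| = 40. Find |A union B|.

|A union B| = |A| + |B| - |A intersect B| = 47 + 41 - 40.

Final answer: 48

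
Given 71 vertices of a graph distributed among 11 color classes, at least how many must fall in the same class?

By pigeonhole with 71 objects and 11 categories: ceiling(71/11).

Final answer: 7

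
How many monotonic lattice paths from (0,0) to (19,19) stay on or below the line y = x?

Total monotonic paths to (19,19): C(38,19) = 35345263800.
Paths that cross above y=x (reflection bijection): C(38,20) = 33578000610.
Valid Dyck paths: 35345263800 - 33578000610.
(These counts are the Catalan numbers.)

Final answer: C_{19} = 1767263190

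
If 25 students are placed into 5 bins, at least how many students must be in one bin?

By the pigeonhole principle: ceiling(25/5).

Final answer: 5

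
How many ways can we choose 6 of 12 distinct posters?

C(12,6) = 12!/(6! x 6!).

Final answer: \binom{12}{6} = 924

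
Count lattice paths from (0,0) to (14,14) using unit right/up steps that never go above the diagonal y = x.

Total monotonic paths to (14,14): C(28,14) = 40116600.
Paths that cross above y=x (reflection bijection): C(28,15) = 37442160.
Valid Dyck paths: 40116600 - 37442160.
(These counts are the Catalan numbers.)

Final answer: C_{14} = 2674440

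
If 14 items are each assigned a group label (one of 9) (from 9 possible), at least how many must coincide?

There are 9 possible values for group label (one of 9). With 14 items and 9 categories, by pigeonhole: ceiling(14/9).

Final answer: 2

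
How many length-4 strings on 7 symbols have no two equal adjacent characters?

Let g(n) count such strings. g(1) = 7, and each valid string of length n-1 extends in 6 ways (any symbol but the last), so g(n) = 6 g(n-1).
Total: g(4) = 7 x 6^3.

Final answer: 7 x 6^{3} = 1512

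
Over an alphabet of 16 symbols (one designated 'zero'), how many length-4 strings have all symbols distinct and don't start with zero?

The leading digit has 15 choices (anything but zero); the next has 15 (anything but the first), then 14, and so on, one fewer each time.
Total: 15 x 15 x 14 x 13.

Final answer: 40950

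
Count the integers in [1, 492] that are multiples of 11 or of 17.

Multiples of 11: 44. Multiples of 17: 28. Of both (lcm=187): 2.
By inclusion-exclusion: 44 + 28 - 2.

Final answer: 70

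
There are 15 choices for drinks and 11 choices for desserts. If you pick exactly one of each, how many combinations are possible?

By the multiplication principle: 15 x 11.

Final answer: 165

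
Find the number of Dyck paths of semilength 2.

Total monotonic paths to (2,2): C(4,2) = 6.
Paths that cross above y=x (reflection bijection): C(4,3) = 4.
Valid Dyck paths: 6 - 4.
(Check: C(4,2) - C(4,3) = C(4,2)/3, the Catalan number C_{2}.)

Final answer: C_{2} = 2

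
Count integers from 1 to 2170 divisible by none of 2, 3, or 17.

|div by 2|=1085, |div by 3|=723, |div by 17|=127.
|div by 2&3|=361, |div by 2&17|=63, |div by 3&17|=42, |div by all|=21.
By inclusion-exclusion, divisible by at least one: 1085+723+127-361-63-42+21 = 1490.
Not divisible by any: 2170 - 1490.

Final answer: 680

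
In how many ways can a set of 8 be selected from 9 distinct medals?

C(9,8) = 9!/(8! x 1!).

Final answer: \binom{9}{8} = 9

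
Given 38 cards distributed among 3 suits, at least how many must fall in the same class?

By pigeonhole with 38 objects and 3 categories: ceiling(38/3).

Final answer: 13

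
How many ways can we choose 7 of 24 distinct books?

C(24,7) = 24!/(7! x 17!).

Final answer: \binom{24}{7} = 346104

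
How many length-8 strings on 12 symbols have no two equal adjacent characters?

Let g(n) count such strings. g(1) = 12, and each valid string of length n-1 extends in 11 ways (any symbol but the last), so g(n) = 11 g(n-1).
Total: g(8) = 12 x 11^7.

Final answer: 12 x 11^{7} = 233846052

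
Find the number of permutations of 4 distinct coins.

The number of ways to arrange 4 distinct objects is 4!.

Final answer: 4! = 24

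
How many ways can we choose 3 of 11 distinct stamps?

C(11,3) = 11!/(3! x (11-3)!).

Final answer: C(11,3) = 165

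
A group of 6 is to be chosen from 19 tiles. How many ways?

C(19,6) = 19!/(6! x (19-6)!).

Final answer: C(19,6) = 27132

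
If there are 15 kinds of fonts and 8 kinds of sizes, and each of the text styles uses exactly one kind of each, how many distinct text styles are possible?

By the multiplication principle: 15 x 8.

Final answer: 120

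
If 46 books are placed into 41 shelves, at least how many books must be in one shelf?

By the pigeonhole principle: ceiling(46/41).

Final answer: 2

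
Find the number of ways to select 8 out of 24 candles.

C(24,8) = 24!/(8! x 16!).

Final answer: \binom{24}{8} = 735471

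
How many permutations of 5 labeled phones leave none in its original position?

Use the recurrence D(n) = (n-1)(D(n-1) + D(n-2)) with D(0)=1, D(1)=0.
D(2) = 1 x (0 + 1) = 1
D(3) = 2 x (1 + 0) = 2
D(4) = 3 x (2 + 1) = 9
D(5) = 4 x (D(4) + D(3)) = 4 x (9 + 2)

Final answer: D(5) = 44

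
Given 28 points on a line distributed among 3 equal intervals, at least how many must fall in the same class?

By pigeonhole with 28 objects and 3 categories: ceiling(28/3).

Final answer: 10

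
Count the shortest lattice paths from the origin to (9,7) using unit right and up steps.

Each path has 9 right steps and 7 up steps in some order (16 steps total).
Choose which 7 of the 16 steps are up: C(16,7).

Final answer: C(16,7) = 11440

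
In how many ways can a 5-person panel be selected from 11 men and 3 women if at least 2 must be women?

Sum over valid woman counts:
C(3,2)C(11,3) = 495
C(3,3)C(11,2) = 55
Total: 495 + 55.

Final answer: 550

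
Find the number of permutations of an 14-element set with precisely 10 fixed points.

Choose which 10 elements are fixed: C(14,10) = 1001.
Derange the remaining 4 using D(j) = (j-1)(D(j-1) + D(j-2)), D(0)=1, D(1)=0: D(2)=1, D(3)=2, D(4)=9.
Total: 1001 x 9.

Final answer: C(14,10) D(4) = 9009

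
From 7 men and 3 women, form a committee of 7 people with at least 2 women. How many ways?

Sum over valid woman counts:
C(3,2)C(7,5) = 63
C(3,3)C(7,4) = 35
Total: 63 + 35.

Final answer: 98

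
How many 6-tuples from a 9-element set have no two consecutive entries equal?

First character: 9 choices. Each subsequent: 8 choices (must differ from the previous one).
Total: 9 x 8^5.

Final answer: 9 x 8^{5} = 294912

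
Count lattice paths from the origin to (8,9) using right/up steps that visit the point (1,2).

Paths (0,0)->(1,2): C(3,2) = 3.
Paths (1,2)->(8,9): C(14,7) = 3432.
By multiplication principle: 3 x 3432.

Final answer: 10296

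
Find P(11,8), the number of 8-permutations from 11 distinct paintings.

P(11,8) = 11!/(11-8)! = 11!/3!.

Final answer: P(11,8) = 6652800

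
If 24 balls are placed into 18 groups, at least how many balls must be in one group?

By the pigeonhole principle: ceiling(24/18).

Final answer: 2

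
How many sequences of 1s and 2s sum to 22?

Condition on the final move: it is a 1-step (f(n-1) ways to get there) or a 2-step (f(n-2) ways), so f(n) = f(n-1) + f(n-2), with f(1)=1, f(2)=2.
Building up term by term: f(1)=1, f(2)=2, f(3)=3, f(4)=5, f(5)=8, f(6)=13, f(7)=21, f(8)=34, f(9)=55, f(10)=89, f(11)=144, f(12)=233, f(13)=377, f(14)=610, f(15)=987, f(16)=1597, f(17)=2584, f(18)=4181, f(19)=6765, f(20)=10946, f(21)=17711, f(22)=28657.

Final answer: 28657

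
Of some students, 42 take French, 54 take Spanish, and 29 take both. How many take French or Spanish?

|A union B| = |A| + |B| - |A intersect B| = 42 + 54 - 29.

Final answer: 67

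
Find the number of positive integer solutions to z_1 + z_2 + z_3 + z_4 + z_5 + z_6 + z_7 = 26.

Substitute z'_i = z_i - 1 (so z'_i >= 0). Then sum z'_i = 26 - 7 = 19.
Stars and bars: C(19+7-1, 7-1) = C(25,6).

Final answer: C(25,6) = 177100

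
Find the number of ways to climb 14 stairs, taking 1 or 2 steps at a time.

Let f(n) count the ways. The last step is size 1 or 2, so f(n) = f(n-1) + f(n-2) with f(1)=1, f(2)=2.
Iterating the recurrence: f(1)=1, f(2)=2, f(3)=3, f(4)=5, f(5)=8, f(6)=13, f(7)=21, f(8)=34, f(9)=55, f(10)=89, f(11)=144, f(12)=233, f(13)=377, f(14)=610.

Final answer: 610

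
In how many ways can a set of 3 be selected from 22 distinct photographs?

C(22,3) = 22!/(3! x (22-3)!).

Final answer: C(22,3) = 1540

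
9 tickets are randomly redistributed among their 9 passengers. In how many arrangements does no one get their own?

D(n) = (n-1)(D(n-1) + D(n-2)), D(0)=1, D(1)=0.
D(2) = 1 x (0 + 1) = 1
D(3) = 2 x (1 + 0) = 2
D(4) = 3 x (2 + 1) = 9
D(5) = 4 x (9 + 2) = 44
D(6) = 5 x (44 + 9) = 265
D(7) = 6 x (265 + 44) = 1854
D(8) = 7 x (1854 + 265) = 14833
D(9) = 8 x (D(8) + D(7)) = 8 x (14833 + 1854)

Final answer: D(9) = 133496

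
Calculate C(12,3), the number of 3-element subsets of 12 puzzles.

C(12,3) = 12!/(3! x (12-3)!).

Final answer: C(12,3) = 220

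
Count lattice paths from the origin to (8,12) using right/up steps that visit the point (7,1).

Paths (0,0)->(7,1): C(8,1) = 8.
Paths (7,1)->(8,12): C(12,11) = 12.
By multiplication principle: 8 x 12.

Final answer: 96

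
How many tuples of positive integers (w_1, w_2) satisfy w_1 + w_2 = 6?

Substitute w'_i = w_i - 1 (so w'_i >= 0). Then sum w'_i = 6 - 2 = 4.
Stars and bars: C(4+2-1, 2-1) = C(5,1).

Final answer: C(5,1) = 5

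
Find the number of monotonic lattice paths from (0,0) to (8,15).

Each path has 8 right steps and 15 up steps in some order (23 steps total).
Choose which 15 of the 23 steps are up: C(23,15).

Final answer: C(23,15) = 490314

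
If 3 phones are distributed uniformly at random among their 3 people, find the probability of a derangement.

D(n) = (n-1)(D(n-1) + D(n-2)), D(0)=1, D(1)=0.
Building up: D(2)=1, D(3)=2.
Total arrangements: 3! = 6.
Probability = D(3)/3! = 1/3.

Final answer: D(3)/3! = 2/6 = 0.333333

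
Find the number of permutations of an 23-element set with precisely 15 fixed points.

Choose which 15 elements are fixed: C(23,15) = 490314.
Derange the remaining 8 using D(j) = (j-1)(D(j-1) + D(j-2)), D(0)=1, D(1)=0: D(2)=1, D(3)=2, D(4)=9, D(5)=44, D(6)=265, D(7)=1854, D(8)=14833.
Total: 490314 x 14833.

Final answer: C(23,15) D(8) = 7272827562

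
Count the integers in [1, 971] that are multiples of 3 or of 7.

Multiples of 3: 323. Multiples of 7: 138. Of both (lcm=21): 46.
By inclusion-exclusion: 323 + 138 - 46.

Final answer: 415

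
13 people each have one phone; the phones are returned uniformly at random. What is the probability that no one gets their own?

Derangements satisfy D(n) = (n-1)(D(n-1) + D(n-2)), starting from D(0)=1, D(1)=0.
Building up: D(2)=1, D(3)=2, D(4)=9, D(5)=44, D(6)=265, D(7)=1854, D(8)=14833, D(9)=133496, D(10)=1334961, D(11)=14684570, D(12)=176214841, D(13)=2290792932.
Total arrangements: 13! = 6227020800.
Probability = D(13)/13! = 63633137/172972800.

Final answer: D(13)/13! = 2290792932/6227020800 = 0.367879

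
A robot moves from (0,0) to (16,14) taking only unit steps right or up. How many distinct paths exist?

Each path has 16 right steps and 14 up steps in some order (30 steps total).
Choose which 14 of the 30 steps are up: C(30,14).

Final answer: C(30,14) = 145422675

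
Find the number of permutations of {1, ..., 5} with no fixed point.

Derangements satisfy D(n) = (n-1)(D(n-1) + D(n-2)), starting from D(0)=1, D(1)=0.
D(2) = 1 x (0 + 1) = 1
D(3) = 2 x (1 + 0) = 2
D(4) = 3 x (2 + 1) = 9
D(5) = 4 x (D(4) + D(3)) = 4 x (9 + 2)

Final answer: D(5) = 44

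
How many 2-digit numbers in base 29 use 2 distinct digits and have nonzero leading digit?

First digit: 28 (nonzero). Second: 28 (not first). Third: 27, etc.
Total: 28 x 28.

Final answer: 784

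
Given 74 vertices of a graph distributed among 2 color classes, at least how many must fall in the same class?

By pigeonhole with 74 objects and 2 categories: ceiling(74/2).

Final answer: 37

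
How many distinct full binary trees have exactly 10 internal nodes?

This is a standard Catalan-number count: the answer is C_n. Here n = 10.
C_n = C(2n,n)/(n+1), so C_{10} = C(20,10)/11 = 184756/11.

Final answer: C_{10} = 16796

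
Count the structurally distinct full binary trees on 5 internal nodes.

This is counted by the nth Catalan number C_n. Here n = 5.
C_n = C(2n,n)/(n+1), so C_{5} = C(10,5)/6 = 252/6.

Final answer: C_{5} = 42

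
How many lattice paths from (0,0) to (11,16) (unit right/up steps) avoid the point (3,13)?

Total paths to (11,16): C(27,16) = 13037895.
Paths through (3,13): C(16,13) x C(11,3) = 92400.
Avoiding (3,13): 13037895 - 92400.

Final answer: 12945495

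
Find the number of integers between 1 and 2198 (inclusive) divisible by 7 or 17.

Multiples of 7: 314. Multiples of 17: 129. Of both (lcm=119): 18.
By inclusion-exclusion: 314 + 129 - 18.

Final answer: 425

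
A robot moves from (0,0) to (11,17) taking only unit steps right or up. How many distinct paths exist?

Each path has 11 right steps and 17 up steps in some order (28 steps total).
Choose which 17 of the 28 steps are up: C(28,17).

Final answer: C(28,17) = 21474180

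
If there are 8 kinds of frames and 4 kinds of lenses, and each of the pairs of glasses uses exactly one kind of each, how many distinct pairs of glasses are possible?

By the multiplication principle: 8 x 4.

Final answer: 32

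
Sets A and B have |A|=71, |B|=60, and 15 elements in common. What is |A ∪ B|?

|A union B| = |A| + |B| - |A intersect B| = 71 + 60 - 15.

Final answer: 116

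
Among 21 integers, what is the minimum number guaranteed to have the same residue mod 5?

There are 5 possible values for residue mod 5. With 21 integers and 5 categories, by pigeonhole: ceiling(21/5).

Final answer: 5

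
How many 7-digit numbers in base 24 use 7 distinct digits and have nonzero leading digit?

First digit: 23 (nonzero). Second: 23 (not first). Third: 22, etc.
Total: 23 x 23 x 22 x 21 x 20 x 19 x 18.

Final answer: 1671682320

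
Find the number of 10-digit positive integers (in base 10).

These are the integers in [10^9, 10^10), so the count is 10^10 - 10^9 = 9 x 10^9.

Final answer: 9000000000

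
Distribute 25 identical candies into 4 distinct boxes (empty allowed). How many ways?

Stars and bars: C(n+k-1, k-1) = C(28,3).

Final answer: C(28,3) = 3276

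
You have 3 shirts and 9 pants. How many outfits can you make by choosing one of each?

By the multiplication principle: 3 x 9.

Final answer: 27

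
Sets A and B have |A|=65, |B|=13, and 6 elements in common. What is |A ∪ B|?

|A union B| = |A| + |B| - |A intersect B| = 65 + 13 - 6.

Final answer: 72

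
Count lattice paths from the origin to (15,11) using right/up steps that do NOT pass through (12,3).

Total paths to (15,11): C(26,11) = 7726160.
Paths through (12,3): C(15,3) x C(11,8) = 75075.
Avoiding (12,3): 7726160 - 75075.

Final answer: 7651085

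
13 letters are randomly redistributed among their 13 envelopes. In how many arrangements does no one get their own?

Derangements satisfy D(n) = (n-1)(D(n-1) + D(n-2)), starting from D(0)=1, D(1)=0.
D(2) = 1 x (0 + 1) = 1
D(3) = 2 x (1 + 0) = 2
D(4) = 3 x (2 + 1) = 9
D(5) = 4 x (9 + 2) = 44
D(6) = 5 x (44 + 9) = 265
D(7) = 6 x (265 + 44) = 1854
D(8) = 7 x (1854 + 265) = 14833
D(9) = 8 x (14833 + 1854) = 133496
D(10) = 9 x (133496 + 14833) = 1334961
D(11) = 10 x (1334961 + 133496) = 14684570
D(12) = 11 x (14684570 + 1334961) = 176214841
D(13) = 12 x (D(12) + D(11)) = 12 x (176214841 + 14684570)

Final answer: D(13) = 2290792932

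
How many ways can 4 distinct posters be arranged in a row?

The number of ways to arrange 4 distinct objects is 4!.

Final answer: 4! = 24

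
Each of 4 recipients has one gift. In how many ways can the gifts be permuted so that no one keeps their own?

D(n) = (n-1)(D(n-1) + D(n-2)), D(0)=1, D(1)=0.
D(2) = 1 x (0 + 1) = 1
D(3) = 2 x (1 + 0) = 2
D(4) = 3 x (D(3) + D(2)) = 3 x (2 + 1)

Final answer: D(4) = 9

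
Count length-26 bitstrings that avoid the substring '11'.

Classify by the final bit: ...0 gives a(n-1) strings, ...01 gives a(n-2) strings. Thus a(n) = a(n-1) + a(n-2) with a(1)=2, a(2)=3.
Iterating the recurrence: a(1)=2, a(2)=3, a(3)=5, a(4)=8, a(5)=13, a(6)=21, a(7)=34, a(8)=55, a(9)=89, a(10)=144, a(11)=233, a(12)=377, a(13)=610, a(14)=987, a(15)=1597, a(16)=2584, a(17)=4181, a(18)=6765, a(19)=10946, a(20)=17711, a(21)=28657, a(22)=46368, a(23)=75025, a(24)=121393, a(25)=196418, a(26)=317811.

Final answer: 317811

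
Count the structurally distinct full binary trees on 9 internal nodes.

This is a standard Catalan-number count: the answer is C_n. Here n = 9.
C_n = C(2n,n) - C(2n,n+1), so C_{9} = C(18,9) - C(18,10) = 48620 - 43758.

Final answer: C_{9} = 4862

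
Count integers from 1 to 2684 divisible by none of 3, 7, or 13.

|div by 3|=894, |div by 7|=383, |div by 13|=206.
|div by 3&7|=127, |div by 3&13|=68, |div by 7&13|=29, |div by all|=9.
By inclusion-exclusion, divisible by at least one: 894+383+206-127-68-29+9 = 1268.
Not divisible by any: 2684 - 1268.

Final answer: 1416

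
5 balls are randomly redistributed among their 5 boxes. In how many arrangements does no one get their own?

Derangements satisfy D(n) = (n-1)(D(n-1) + D(n-2)), starting from D(0)=1, D(1)=0.
D(2) = 1 x (0 + 1) = 1
D(3) = 2 x (1 + 0) = 2
D(4) = 3 x (2 + 1) = 9
D(5) = 4 x (D(4) + D(3)) = 4 x (9 + 2)

Final answer: D(5) = 44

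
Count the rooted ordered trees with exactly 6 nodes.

This is counted by the nth Catalan number C_n. Here n = 6 - 1 = 5.
C_n = C(2n,n) - C(2n,n+1), so C_{5} = C(10,5) - C(10,6) = 252 - 210.

Final answer: C_{5} = 42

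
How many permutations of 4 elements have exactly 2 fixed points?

Choose which 2 elements are fixed: C(4,2) = 6.
Derange the remaining 2 using D(j) = (j-1)(D(j-1) + D(j-2)), D(0)=1, D(1)=0: D(2)=1.
Total: 6 x 1.

Final answer: C(4,2) D(2) = 6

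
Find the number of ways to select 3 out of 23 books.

C(23,3) = 23!/(3! x (23-3)!).

Final answer: C(23,3) = 1771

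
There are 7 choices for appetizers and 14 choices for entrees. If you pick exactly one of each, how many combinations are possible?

By the multiplication principle: 7 x 14.

Final answer: 98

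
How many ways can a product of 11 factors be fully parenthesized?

This is counted by the nth Catalan number C_n. Here n = 11 - 1 = 10.
Using C_0 = 1 and C_(k+1) = C_k x 2(2k+1)/(k+2), build up term by term: C_1=1, C_2=2, C_3=5, C_4=14, C_5=42, C_6=132, C_7=429, C_8=1430, C_9=4862, C_10=16796.

Final answer: C_{10} = 16796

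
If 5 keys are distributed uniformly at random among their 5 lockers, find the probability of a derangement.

D(n) = (n-1)(D(n-1) + D(n-2)), D(0)=1, D(1)=0.
Building up: D(2)=1, D(3)=2, D(4)=9, D(5)=44.
Total arrangements: 5! = 120.
Probability = D(5)/5! = 11/30.

Final answer: D(5)/5! = 44/120 = 0.366667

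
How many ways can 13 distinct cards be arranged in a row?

The number of ways to arrange 13 distinct objects is 13!.

Final answer: 13! = 6227020800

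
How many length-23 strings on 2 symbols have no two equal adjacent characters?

Let g(n) count such strings. g(1) = 2, and each valid string of length n-1 extends in 1 ways (any symbol but the last), so g(n) = 1 g(n-1).
Total: g(23) = 2 x 1^22.

Final answer: 2 x 1^{22} = 2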